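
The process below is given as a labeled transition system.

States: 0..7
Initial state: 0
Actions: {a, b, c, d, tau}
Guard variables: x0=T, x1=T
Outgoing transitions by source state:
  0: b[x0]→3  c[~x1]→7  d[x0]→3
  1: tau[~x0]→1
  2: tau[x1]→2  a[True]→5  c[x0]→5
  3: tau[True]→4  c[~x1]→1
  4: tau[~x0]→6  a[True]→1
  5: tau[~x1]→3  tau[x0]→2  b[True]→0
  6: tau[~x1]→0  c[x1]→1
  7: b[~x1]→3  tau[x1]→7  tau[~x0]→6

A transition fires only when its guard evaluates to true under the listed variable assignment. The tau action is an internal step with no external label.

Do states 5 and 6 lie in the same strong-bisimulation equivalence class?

Answer: NOT BISIMILAR

Trace:
Bisimulation quotient by refinement:
  π0 = {{0,1,2,3,4,5,6,7}}
  π1 = {{0},{1},{2},{3,7},{4},{5},{6}}
  π2 = {{0},{1},{2},{3},{4},{5},{6},{7}}
8 equivalence class(es) (converged in 3)
5∈{5}, 6∈{6}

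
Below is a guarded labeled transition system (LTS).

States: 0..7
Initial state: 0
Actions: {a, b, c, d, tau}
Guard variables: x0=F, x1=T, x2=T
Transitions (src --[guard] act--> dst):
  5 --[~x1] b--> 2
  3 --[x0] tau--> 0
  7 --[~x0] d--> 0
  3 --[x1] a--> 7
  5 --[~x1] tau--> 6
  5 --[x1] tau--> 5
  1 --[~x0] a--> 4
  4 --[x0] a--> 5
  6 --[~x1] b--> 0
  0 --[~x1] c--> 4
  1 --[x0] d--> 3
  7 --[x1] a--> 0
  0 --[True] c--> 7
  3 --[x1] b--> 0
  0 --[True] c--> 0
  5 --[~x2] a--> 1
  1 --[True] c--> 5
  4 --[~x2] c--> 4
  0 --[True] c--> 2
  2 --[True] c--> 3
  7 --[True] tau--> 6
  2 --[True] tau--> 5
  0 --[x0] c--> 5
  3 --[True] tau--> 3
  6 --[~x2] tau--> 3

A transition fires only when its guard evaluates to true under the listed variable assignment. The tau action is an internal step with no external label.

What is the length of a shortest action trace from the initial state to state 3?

Answer: 2

Analysis:
Breadth-first toward 3:
  L0 = {0}
  L1 = {2,7}
  L2 = {3,5,6}
first hit 3 at d=2 via c·c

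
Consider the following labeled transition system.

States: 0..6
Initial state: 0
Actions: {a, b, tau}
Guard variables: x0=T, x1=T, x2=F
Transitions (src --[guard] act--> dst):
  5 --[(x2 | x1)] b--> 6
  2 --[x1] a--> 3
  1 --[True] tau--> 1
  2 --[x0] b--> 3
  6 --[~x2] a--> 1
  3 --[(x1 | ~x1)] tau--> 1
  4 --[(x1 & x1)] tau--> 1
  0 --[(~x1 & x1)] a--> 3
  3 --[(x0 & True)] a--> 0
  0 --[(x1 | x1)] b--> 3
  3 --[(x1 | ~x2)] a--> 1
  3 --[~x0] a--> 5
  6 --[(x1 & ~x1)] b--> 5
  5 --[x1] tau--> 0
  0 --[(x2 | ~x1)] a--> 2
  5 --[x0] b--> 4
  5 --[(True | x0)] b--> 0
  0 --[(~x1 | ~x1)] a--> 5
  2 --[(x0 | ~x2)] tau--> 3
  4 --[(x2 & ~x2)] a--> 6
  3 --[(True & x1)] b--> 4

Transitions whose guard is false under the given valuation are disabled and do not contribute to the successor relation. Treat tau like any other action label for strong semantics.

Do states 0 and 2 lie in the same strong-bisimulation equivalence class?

Bisimulation quotient by refinement:
  π0 = {{0,1,2,3,4,5,6}}
  π1 = {{0},{1,4},{2,3},{5},{6}}
  π2 = {{0},{1,4},{2},{3},{5},{6}}
6 equivalence class(es) (converged in 3)
class of 0: {0}; class of 2: {2}

Answer: NOT BISIMILAR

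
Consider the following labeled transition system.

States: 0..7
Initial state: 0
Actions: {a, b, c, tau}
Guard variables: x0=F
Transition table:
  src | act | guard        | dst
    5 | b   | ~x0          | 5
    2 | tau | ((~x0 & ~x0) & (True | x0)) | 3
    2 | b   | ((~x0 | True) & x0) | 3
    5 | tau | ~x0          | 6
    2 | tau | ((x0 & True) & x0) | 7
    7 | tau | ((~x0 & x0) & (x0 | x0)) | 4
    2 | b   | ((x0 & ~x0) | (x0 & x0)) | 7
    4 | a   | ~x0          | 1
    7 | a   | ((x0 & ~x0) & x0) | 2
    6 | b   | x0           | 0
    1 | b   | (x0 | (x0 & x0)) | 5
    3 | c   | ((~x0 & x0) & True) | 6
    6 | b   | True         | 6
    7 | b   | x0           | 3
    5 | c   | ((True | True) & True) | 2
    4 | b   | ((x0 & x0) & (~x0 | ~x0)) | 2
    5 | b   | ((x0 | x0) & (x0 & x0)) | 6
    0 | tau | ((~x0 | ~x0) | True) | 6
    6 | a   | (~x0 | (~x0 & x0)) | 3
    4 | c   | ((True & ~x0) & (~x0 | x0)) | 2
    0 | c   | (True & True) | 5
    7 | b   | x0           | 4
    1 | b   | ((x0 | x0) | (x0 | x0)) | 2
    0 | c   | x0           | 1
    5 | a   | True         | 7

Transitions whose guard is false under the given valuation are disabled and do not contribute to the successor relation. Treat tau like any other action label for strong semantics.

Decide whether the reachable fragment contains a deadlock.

Answer: DEADLOCK at state 3

Working:
R = {0,2,3,5,6,7}
  0: c→5  tau→6  [2 out]
  2: tau→3  [1 out]
  3: ∅  [STUCK]
  5: a→7  b→5  c→2  tau→6  [4 out]
  6: a→3  b→6  [2 out]
  7: ∅  [STUCK]
Path to 3: tau·a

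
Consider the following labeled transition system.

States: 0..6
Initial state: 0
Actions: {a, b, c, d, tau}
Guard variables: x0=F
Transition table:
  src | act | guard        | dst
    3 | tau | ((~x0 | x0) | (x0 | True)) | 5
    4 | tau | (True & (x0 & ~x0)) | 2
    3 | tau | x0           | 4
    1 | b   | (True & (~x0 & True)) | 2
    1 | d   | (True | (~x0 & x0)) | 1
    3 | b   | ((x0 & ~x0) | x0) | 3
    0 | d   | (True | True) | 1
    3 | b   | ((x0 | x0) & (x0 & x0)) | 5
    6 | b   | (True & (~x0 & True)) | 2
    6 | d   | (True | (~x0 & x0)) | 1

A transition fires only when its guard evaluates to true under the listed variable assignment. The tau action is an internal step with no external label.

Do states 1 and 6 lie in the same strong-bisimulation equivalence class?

Compute ~ classes (split until stable):
  π0 = {{0,1,2,3,4,5,6}}
  π1 = {{0},{1,6},{2,4,5},{3}}
Fixed point at round 2; 4 class(es).
class of 1: {1,6}; class of 6: {1,6}

Answer: BISIMILAR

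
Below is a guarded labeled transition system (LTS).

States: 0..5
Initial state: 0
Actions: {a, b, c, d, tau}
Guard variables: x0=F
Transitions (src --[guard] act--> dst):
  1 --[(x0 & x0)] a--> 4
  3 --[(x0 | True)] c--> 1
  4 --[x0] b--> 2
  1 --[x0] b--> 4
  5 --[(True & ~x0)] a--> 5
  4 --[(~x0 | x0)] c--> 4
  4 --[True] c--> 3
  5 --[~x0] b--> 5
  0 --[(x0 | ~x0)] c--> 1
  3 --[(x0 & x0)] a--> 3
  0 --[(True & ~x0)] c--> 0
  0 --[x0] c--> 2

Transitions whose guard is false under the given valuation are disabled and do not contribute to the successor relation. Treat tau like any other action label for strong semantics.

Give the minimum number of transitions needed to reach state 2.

Answer: UNREACHABLE

Analysis:
BFS to 2:
  L0 = {0}
  L1 = {1}
2 never appears.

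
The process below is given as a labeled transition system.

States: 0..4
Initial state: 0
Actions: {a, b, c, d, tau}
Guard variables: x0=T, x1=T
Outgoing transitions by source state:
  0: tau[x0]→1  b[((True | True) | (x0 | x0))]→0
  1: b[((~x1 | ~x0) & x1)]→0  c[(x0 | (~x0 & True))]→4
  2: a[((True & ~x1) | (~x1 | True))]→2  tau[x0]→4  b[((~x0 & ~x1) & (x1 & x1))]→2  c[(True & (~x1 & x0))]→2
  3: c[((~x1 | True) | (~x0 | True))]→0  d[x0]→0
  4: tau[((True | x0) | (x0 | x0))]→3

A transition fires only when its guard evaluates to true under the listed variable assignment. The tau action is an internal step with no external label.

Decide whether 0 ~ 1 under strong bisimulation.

Compute ~ classes (split until stable):
  round 0: {{0,1,2,3,4}}
  round 1: {{0},{1},{2},{3},{4}}
Fixed point at round 2; 5 class(es).
0∈{0}, 1∈{1}

Answer: NOT BISIMILAR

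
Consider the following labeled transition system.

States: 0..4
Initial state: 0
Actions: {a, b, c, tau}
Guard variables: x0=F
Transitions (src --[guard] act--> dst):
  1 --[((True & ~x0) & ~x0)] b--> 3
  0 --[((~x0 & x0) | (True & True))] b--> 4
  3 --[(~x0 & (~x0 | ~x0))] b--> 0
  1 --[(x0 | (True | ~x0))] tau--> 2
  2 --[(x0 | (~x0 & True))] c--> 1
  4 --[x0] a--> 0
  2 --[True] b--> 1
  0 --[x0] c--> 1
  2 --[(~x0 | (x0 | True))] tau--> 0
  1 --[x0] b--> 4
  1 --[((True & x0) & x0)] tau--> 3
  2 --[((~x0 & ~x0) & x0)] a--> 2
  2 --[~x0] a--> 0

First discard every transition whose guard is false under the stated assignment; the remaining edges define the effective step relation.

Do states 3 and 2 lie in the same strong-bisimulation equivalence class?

Compute ~ classes (split until stable):
  P[0] = {{0,1,2,3,4}}
  P[1] = {{0,3},{1},{2},{4}}
  P[2] = {{0},{1},{2},{3},{4}}
stable after 3 split(s): 5 block(s)
3∈{3}, 2∈{2}

Answer: NOT BISIMILAR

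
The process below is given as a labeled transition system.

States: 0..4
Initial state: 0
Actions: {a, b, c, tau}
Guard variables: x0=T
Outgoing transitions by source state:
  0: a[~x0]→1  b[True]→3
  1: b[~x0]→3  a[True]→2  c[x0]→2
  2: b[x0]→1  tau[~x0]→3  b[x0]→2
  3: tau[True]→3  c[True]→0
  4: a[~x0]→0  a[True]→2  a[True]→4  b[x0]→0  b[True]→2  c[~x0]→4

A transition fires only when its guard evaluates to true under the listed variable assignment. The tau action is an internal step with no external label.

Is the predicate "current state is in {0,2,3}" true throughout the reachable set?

Safe = {0,2,3}
Reach set: {0,3}
  0: safe
  3: safe

Answer: INVARIANT HOLDS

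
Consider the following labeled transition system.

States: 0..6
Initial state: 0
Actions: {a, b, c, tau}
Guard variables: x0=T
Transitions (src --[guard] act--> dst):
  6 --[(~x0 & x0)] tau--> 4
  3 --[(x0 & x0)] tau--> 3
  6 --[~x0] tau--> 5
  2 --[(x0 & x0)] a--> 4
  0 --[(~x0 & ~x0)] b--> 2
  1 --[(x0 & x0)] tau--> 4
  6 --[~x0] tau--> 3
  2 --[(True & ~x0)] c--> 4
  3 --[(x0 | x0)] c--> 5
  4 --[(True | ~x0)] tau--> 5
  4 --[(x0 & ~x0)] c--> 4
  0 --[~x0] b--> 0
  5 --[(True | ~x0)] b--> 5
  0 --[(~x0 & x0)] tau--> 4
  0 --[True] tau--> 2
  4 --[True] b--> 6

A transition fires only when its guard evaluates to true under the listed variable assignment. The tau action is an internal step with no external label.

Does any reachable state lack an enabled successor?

Reach set: {0,2,4,5,6}
  0: tau→2  [deg 1]
  2: a→4  [deg 1]
  4: b→6  tau→5  [deg 2]
  5: b→5  [deg 1]
  6: ∅  [no exit]
trace reaching 6: tau·a·b

Answer: DEADLOCK at state 6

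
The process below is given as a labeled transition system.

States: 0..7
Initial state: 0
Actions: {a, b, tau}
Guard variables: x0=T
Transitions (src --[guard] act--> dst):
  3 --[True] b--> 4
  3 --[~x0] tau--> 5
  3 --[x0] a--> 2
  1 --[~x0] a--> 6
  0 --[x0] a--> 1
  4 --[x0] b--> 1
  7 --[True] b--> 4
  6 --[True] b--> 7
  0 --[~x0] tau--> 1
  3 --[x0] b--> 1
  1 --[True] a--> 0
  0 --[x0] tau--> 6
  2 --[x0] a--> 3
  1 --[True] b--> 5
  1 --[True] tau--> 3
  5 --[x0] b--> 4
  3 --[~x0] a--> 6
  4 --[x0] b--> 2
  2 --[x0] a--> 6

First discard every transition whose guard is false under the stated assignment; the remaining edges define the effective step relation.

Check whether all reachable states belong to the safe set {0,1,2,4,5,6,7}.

Answer: INVARIANT VIOLATED at state 3

Trace:
Safe = {0,1,2,4,5,6,7}
R = {0,1,2,3,4,5,6,7}
  0: ✓
  1: ✓
  2: ✓
  3: ✗ unsafe
  4: ✓
  5: ✓
  6: ✓
  7: ✓
reach 3 via a·tau — violates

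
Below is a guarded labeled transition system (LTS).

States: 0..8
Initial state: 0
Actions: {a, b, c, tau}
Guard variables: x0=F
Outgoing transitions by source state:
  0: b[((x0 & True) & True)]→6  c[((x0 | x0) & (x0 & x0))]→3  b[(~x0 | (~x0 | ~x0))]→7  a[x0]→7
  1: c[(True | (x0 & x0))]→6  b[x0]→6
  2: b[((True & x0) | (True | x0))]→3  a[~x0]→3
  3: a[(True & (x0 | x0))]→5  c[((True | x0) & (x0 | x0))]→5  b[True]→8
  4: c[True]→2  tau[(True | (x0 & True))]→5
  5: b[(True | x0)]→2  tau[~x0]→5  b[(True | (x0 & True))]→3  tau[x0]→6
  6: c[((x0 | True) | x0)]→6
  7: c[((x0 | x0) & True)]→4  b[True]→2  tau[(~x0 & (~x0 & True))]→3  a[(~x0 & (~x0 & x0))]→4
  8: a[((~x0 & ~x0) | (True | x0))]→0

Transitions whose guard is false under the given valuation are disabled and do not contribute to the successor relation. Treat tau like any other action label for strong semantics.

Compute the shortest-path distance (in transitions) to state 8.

Answer: 3

Analysis:
BFS to 8:
  L0 = {0}
  L1 = {7}
  L2 = {2,3}
  L3 = {8}
8 enters at depth 3; path b·tau·b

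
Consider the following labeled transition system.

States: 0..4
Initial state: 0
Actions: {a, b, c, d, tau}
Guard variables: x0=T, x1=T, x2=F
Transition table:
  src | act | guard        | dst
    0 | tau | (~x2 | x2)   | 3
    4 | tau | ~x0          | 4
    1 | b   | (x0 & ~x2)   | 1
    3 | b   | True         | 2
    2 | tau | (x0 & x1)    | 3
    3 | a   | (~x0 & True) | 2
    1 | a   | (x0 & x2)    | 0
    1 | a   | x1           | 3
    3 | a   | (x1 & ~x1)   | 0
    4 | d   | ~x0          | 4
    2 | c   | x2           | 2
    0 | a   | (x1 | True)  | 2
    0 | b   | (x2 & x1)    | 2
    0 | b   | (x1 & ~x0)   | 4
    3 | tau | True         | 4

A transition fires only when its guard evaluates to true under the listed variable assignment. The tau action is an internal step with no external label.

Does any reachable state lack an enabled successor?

Answer: DEADLOCK at state 4

Working:
Reach set: {0,2,3,4}
  0: a→2  tau→3  [deg 2]
  2: tau→3  [deg 1]
  3: b→2  tau→4  [deg 2]
  4: ∅  [deadlock]
Path to 4: tau·tau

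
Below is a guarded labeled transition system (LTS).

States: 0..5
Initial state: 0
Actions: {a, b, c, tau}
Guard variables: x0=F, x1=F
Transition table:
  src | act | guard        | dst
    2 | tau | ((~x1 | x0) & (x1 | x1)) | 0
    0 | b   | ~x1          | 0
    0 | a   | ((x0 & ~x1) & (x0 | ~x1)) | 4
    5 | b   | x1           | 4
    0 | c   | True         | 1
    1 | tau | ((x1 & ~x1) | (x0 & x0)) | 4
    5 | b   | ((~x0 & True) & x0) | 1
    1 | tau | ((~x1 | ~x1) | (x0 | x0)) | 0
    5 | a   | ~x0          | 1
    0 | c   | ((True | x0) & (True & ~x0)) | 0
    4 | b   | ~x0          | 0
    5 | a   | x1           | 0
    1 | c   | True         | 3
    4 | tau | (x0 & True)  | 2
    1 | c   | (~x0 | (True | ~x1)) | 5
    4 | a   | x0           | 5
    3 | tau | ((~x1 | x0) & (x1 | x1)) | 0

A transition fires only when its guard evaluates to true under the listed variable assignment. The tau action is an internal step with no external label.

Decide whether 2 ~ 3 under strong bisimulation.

Answer: BISIMILAR

Working:
Compute ~ classes (split until stable):
  round 0: {{0,1,2,3,4,5}}
  round 1: {{0},{1},{2,3},{4},{5}}
stable after 2 split(s): 5 block(s)
class of 2: {2,3}; class of 3: {2,3}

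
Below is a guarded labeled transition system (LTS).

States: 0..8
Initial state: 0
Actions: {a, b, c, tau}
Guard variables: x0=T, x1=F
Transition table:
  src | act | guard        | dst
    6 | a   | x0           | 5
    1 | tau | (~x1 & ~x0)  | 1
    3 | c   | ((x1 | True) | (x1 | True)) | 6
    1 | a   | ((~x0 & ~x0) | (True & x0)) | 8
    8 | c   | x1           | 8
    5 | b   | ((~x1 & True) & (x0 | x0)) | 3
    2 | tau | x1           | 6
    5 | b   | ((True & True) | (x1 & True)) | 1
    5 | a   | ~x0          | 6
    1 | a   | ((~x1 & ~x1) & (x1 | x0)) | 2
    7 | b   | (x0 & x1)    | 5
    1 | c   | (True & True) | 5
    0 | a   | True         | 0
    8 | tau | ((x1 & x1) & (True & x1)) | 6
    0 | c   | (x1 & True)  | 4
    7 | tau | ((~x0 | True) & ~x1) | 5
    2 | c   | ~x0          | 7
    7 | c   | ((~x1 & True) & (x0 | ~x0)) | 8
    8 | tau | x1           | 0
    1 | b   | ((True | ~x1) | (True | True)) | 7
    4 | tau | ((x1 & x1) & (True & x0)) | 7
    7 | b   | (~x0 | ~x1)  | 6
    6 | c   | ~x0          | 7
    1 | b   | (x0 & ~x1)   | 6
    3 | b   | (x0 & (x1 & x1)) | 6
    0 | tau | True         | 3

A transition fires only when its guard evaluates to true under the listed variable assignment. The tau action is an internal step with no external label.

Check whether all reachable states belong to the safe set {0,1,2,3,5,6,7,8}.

Answer: INVARIANT HOLDS

Working:
Inv-set: {0,1,2,3,5,6,7,8}
Reach set: {0,1,2,3,5,6,7,8}
  0: safe
  1: safe
  2: safe
  3: safe
  5: safe
  6: safe
  7: safe
  8: safe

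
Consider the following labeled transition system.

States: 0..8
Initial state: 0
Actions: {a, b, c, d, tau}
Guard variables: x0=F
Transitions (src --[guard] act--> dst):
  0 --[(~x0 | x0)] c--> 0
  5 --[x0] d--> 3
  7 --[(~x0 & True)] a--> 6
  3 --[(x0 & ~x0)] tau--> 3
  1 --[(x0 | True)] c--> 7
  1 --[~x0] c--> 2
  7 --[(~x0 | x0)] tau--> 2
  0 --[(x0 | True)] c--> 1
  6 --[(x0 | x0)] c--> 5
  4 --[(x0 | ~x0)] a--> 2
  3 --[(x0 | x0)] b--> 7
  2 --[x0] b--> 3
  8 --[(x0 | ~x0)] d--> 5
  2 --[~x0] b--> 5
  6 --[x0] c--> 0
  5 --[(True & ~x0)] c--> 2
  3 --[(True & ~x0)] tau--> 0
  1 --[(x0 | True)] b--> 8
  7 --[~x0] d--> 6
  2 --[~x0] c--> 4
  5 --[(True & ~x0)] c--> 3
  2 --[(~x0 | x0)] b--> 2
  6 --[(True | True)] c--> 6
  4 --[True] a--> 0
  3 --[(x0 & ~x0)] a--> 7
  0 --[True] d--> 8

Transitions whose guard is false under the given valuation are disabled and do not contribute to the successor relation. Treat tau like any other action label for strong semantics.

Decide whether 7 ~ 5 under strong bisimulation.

Compute ~ classes (split until stable):
  round 0: {{0,1,2,3,4,5,6,7,8}}
  round 1: {{0},{1,2},{3},{4},{5,6},{7},{8}}
  round 2: {{0},{1},{2},{3},{4},{5},{6},{7},{8}}
9 equivalence class(es) (converged in 3)
7∈{7}, 5∈{5}

Answer: NOT BISIMILAR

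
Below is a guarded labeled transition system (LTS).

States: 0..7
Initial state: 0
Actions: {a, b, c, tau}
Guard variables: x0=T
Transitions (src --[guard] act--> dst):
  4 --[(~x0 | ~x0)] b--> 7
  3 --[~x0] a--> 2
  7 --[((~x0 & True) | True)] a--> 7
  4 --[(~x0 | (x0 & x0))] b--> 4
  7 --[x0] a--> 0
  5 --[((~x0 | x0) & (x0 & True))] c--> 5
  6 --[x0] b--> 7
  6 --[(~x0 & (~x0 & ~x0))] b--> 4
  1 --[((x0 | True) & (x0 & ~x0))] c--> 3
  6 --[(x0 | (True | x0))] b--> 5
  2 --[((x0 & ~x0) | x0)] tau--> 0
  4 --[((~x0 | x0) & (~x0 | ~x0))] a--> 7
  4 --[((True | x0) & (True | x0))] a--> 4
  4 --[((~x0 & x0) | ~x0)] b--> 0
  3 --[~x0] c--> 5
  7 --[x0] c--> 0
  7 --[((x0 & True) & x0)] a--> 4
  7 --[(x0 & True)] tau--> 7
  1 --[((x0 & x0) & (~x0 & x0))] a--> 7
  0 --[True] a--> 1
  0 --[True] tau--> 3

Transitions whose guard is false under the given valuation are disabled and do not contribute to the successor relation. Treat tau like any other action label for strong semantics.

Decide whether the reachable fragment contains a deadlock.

Reach set: {0,1,3}
  0: a→1  tau→3  [2 out]
  1: ∅  [deadlock]
  3: ∅  [deadlock]
Path to 1: a

Answer: DEADLOCK at state 1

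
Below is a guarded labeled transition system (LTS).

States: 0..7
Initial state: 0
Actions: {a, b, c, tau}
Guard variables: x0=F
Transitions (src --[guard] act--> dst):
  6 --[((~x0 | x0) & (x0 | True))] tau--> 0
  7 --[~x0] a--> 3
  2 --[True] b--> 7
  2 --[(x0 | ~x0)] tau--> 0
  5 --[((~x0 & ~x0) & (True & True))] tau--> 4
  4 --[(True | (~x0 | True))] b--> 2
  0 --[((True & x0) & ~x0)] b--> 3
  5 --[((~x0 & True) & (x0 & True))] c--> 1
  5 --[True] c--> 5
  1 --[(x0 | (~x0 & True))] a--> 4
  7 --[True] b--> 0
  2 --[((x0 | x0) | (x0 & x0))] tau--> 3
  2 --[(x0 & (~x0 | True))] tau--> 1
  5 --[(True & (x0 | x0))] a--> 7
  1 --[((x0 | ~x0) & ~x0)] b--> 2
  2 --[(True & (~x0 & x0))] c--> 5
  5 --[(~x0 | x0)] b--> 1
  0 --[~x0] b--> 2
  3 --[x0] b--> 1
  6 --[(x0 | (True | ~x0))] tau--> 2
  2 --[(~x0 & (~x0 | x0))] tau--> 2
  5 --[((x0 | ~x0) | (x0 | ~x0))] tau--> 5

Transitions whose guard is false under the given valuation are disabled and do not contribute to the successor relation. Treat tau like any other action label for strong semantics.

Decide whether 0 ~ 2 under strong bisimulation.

Answer: NOT BISIMILAR

Trace:
Bisimulation quotient by refinement:
  P[0] = {{0,1,2,3,4,5,6,7}}
  P[1] = {{0,4},{1,7},{2},{3},{5},{6}}
  P[2] = {{0,4},{1},{2},{3},{5},{6},{7}}
7 equivalence class(es) (converged in 3)
[0]={0,4}  [2]={2}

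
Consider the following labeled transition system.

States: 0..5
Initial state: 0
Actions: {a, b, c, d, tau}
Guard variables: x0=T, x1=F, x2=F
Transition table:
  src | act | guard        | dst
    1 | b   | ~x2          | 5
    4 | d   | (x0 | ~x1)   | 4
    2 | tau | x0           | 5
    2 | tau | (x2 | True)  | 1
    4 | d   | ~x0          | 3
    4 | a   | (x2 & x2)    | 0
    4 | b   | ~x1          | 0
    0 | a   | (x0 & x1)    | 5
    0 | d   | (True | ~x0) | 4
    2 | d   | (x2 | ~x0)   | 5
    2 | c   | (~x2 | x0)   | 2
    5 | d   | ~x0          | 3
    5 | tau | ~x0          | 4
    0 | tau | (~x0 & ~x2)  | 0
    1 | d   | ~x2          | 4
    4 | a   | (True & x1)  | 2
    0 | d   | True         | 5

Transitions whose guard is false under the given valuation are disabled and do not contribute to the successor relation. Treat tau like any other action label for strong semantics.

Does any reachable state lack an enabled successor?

R = {0,4,5}
  0: d→4  d→5  [2 out]
  4: b→0  d→4  [2 out]
  5: ∅  [no exit]
trace reaching 5: d

Answer: DEADLOCK at state 5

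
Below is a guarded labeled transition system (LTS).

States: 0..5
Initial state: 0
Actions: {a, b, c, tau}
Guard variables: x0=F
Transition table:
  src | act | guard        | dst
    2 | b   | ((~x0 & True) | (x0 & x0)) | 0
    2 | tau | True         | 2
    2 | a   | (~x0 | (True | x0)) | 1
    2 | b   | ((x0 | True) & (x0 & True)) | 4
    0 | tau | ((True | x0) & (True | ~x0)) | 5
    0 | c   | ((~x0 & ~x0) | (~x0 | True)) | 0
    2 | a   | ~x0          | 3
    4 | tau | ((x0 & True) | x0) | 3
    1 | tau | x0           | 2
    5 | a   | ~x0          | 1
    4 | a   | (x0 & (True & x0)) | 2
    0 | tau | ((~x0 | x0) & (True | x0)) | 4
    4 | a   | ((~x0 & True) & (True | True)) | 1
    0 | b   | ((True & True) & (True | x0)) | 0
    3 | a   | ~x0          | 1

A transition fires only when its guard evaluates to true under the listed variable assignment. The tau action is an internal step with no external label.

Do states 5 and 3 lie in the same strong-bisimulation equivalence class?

Refine partition for ~:
  π0 = {{0,1,2,3,4,5}}
  π1 = {{0},{1},{2},{3,4,5}}
Fixed point at round 2; 4 class(es).
class of 5: {3,4,5}; class of 3: {3,4,5}

Answer: BISIMILAR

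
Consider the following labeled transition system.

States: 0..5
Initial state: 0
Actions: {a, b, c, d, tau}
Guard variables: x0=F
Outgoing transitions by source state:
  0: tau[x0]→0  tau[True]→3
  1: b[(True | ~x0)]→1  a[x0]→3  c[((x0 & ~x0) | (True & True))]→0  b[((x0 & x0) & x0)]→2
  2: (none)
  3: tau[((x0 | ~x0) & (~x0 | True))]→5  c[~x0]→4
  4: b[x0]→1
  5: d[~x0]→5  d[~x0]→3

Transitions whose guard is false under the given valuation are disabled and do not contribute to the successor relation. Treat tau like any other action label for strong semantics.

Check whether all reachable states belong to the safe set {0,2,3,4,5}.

Inv-set: {0,2,3,4,5}
Reach set: {0,3,4,5}
  0: safe
  3: safe
  4: safe
  5: safe

Answer: INVARIANT HOLDS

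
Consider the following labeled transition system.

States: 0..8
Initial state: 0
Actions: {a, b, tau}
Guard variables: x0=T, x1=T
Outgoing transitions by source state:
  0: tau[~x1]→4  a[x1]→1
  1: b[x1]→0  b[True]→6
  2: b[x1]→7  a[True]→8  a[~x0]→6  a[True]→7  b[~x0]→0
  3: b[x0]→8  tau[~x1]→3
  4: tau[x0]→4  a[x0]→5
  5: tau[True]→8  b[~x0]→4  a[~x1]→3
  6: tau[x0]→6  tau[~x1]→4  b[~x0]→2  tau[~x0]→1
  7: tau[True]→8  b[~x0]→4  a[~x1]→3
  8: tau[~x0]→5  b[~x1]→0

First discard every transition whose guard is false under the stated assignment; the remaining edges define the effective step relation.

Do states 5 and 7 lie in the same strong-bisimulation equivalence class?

Answer: BISIMILAR

Analysis:
Bisimulation quotient by refinement:
  round 0: {{0,1,2,3,4,5,6,7,8}}
  round 1: {{0},{1,3},{2},{4},{5,6,7},{8}}
  round 2: {{0},{1},{2},{3},{4},{5,7},{6},{8}}
Fixed point at round 3; 8 class(es).
[5]={5,7}  [7]={5,7}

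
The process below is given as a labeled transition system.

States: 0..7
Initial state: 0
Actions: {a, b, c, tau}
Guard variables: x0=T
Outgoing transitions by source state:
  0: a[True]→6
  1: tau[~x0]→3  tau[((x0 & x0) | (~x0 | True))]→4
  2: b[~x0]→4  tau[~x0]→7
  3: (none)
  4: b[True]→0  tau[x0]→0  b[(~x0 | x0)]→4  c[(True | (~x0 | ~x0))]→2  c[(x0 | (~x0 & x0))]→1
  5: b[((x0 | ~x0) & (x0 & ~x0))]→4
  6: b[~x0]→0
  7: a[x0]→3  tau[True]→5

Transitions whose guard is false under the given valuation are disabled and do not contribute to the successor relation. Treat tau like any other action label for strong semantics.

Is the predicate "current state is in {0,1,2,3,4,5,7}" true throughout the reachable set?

Allowed set {0,1,2,3,4,5,7}
R = {0,6}
  0: ok
  6: ✗ unsafe
reach 6 via a — violates

Answer: INVARIANT VIOLATED at state 6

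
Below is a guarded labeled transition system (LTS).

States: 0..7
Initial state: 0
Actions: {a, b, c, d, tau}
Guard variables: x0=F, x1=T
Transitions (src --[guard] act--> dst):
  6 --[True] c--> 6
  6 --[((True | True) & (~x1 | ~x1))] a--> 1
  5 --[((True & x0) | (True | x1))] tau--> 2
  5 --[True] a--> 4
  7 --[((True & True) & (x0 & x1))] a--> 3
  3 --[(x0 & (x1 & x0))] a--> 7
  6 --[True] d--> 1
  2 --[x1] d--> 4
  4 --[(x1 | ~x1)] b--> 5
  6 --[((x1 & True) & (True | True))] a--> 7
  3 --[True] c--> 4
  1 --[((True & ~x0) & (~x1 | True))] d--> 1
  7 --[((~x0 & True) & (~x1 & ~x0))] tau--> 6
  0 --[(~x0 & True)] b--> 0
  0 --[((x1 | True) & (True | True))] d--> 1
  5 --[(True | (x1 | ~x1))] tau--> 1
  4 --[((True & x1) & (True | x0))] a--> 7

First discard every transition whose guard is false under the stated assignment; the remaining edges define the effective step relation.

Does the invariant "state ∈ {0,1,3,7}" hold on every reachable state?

Inv-set: {0,1,3,7}
Reachable = {0,1}
  0: safe
  1: safe

Answer: INVARIANT HOLDS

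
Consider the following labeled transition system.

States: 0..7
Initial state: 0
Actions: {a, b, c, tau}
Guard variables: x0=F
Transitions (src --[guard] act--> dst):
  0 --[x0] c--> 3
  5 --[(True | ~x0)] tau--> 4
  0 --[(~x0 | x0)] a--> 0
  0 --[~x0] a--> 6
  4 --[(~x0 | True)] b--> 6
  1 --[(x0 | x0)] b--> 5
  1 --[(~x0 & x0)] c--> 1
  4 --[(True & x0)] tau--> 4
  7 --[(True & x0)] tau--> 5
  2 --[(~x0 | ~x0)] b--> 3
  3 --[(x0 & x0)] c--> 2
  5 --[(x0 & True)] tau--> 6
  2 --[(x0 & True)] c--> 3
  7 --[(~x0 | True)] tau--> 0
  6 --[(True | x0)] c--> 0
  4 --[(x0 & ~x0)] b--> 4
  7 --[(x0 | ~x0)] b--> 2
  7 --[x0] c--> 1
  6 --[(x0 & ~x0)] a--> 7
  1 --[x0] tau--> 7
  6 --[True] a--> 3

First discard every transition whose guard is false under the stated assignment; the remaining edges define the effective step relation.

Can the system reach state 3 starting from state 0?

9 transition(s) survive guard evaluation.
L0 = {0}
L1 = {6}  total {0,6}
L2 = {3}  total {0,3,6}
R = {0,3,6}
Path to 3: a·a

Answer: REACHABLE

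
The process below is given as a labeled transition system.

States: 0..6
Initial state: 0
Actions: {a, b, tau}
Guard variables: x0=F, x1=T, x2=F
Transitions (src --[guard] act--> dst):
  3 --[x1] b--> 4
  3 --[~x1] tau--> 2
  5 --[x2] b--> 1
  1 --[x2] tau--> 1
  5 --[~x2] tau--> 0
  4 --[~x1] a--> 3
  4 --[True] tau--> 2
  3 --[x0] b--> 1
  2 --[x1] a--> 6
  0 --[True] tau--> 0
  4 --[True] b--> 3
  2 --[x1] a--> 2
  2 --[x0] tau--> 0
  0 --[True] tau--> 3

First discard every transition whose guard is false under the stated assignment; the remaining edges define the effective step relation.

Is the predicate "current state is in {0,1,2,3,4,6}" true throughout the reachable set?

Inv-set: {0,1,2,3,4,6}
Reachable = {0,2,3,4,6}
  0: safe
  2: safe
  3: safe
  4: safe
  6: safe

Answer: INVARIANT HOLDS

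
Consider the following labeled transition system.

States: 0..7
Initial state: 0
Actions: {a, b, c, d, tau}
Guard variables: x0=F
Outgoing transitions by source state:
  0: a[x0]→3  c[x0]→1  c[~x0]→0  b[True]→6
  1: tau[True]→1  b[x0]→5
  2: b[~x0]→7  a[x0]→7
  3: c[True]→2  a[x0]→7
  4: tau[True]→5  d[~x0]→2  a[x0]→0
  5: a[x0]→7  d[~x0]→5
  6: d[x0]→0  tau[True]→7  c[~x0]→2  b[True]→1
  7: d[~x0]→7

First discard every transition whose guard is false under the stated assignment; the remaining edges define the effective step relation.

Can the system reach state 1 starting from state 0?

Guard filter leaves 12 enabled edge(s).
Layer 0: {0}
Layer 1: {6}  cumulative {0,6}
Layer 2: {1,2,7}  cumulative {0,1,2,6,7}
Reachable = {0,1,2,6,7}
Path to 1: b·b

Answer: REACHABLE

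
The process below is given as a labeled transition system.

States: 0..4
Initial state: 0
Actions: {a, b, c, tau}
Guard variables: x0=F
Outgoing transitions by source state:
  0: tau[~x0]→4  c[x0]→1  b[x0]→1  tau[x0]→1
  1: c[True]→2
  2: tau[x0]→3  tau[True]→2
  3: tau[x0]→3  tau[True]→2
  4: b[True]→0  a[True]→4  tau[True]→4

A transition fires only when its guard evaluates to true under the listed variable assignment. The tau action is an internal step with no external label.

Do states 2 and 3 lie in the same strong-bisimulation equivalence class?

Answer: BISIMILAR

Working:
Refine partition for ~:
  π0 = {{0,1,2,3,4}}
  π1 = {{0,2,3},{1},{4}}
  π2 = {{0},{1},{2,3},{4}}
4 equivalence class(es) (converged in 3)
class of 2: {2,3}; class of 3: {2,3}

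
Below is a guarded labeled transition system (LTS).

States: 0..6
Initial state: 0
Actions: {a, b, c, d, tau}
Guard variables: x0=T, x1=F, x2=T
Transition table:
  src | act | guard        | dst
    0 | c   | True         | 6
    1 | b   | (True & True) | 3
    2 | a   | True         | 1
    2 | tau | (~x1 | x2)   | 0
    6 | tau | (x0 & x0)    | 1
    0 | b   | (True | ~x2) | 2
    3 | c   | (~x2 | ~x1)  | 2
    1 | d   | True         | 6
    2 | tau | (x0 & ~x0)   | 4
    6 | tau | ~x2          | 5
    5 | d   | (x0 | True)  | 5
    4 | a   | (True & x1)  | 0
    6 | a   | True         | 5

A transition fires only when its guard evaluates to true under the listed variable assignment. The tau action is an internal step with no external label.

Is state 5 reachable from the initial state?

10 transition(s) survive guard evaluation.
Layer 0: {0}
Layer 1: {2,6}  total {0,2,6}
Layer 2: {1,5}  total {0,1,2,5,6}
Layer 3: {3}  total {0,1,2,3,5,6}
Reachable = {0,1,2,3,5,6}
trace reaching 5: c·a

Answer: REACHABLE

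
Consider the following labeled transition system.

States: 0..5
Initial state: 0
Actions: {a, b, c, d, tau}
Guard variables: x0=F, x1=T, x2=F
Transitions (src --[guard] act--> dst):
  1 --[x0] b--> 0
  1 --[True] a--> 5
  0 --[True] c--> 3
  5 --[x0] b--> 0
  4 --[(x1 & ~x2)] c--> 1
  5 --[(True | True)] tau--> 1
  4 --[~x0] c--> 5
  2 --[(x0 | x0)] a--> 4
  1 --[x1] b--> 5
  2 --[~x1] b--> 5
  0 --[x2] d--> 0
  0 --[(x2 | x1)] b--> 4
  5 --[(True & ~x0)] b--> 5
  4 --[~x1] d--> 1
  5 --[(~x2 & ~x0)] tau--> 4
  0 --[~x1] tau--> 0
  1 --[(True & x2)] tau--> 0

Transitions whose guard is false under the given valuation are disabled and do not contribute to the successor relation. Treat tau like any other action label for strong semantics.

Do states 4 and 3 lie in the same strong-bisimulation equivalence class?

Answer: NOT BISIMILAR

Trace:
Compute ~ classes (split until stable):
  P[0] = {{0,1,2,3,4,5}}
  P[1] = {{0},{1},{2,3},{4},{5}}
Fixed point at round 2; 5 class(es).
4∈{4}, 3∈{2,3}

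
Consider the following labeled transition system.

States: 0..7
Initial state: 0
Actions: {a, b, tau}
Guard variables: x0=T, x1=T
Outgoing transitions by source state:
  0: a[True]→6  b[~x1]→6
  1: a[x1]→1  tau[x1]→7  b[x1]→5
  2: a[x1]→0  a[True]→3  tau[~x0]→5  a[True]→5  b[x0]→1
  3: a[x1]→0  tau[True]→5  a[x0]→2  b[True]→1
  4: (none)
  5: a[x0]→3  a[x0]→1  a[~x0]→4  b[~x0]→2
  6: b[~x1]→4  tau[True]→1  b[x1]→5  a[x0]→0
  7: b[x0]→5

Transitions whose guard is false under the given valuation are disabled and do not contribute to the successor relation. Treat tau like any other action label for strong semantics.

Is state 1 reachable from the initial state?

18 transition(s) survive guard evaluation.
Layer 0: {0}
Layer 1: {6}  now seen {0,6}
Layer 2: {1,5}  now seen {0,1,5,6}
Layer 3: {3,7}  now seen {0,1,3,5,6,7}
Layer 4: {2}  now seen {0,1,2,3,5,6,7}
Reachable = {0,1,2,3,5,6,7}
trace reaching 1: a·tau

Answer: REACHABLE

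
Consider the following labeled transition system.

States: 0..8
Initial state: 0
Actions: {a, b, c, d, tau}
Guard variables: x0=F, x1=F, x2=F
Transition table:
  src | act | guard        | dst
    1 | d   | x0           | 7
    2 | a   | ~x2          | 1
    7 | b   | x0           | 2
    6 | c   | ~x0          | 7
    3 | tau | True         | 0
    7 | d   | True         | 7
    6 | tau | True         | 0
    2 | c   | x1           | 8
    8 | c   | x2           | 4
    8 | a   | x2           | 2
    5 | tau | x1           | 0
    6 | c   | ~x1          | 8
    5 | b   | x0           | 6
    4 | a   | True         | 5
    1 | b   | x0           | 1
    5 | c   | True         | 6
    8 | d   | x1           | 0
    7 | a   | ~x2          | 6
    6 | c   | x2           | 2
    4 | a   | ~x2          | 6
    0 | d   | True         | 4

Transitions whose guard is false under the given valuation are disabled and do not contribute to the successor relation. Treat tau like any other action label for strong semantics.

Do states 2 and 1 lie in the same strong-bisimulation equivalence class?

Answer: NOT BISIMILAR

Working:
Bisimulation quotient by refinement:
  P[0] = {{0,1,2,3,4,5,6,7,8}}
  P[1] = {{0},{1,8},{2,4},{3},{5},{6},{7}}
  P[2] = {{0},{1,8},{2},{3},{4},{5},{6},{7}}
Fixed point at round 3; 8 class(es).
2∈{2}, 1∈{1,8}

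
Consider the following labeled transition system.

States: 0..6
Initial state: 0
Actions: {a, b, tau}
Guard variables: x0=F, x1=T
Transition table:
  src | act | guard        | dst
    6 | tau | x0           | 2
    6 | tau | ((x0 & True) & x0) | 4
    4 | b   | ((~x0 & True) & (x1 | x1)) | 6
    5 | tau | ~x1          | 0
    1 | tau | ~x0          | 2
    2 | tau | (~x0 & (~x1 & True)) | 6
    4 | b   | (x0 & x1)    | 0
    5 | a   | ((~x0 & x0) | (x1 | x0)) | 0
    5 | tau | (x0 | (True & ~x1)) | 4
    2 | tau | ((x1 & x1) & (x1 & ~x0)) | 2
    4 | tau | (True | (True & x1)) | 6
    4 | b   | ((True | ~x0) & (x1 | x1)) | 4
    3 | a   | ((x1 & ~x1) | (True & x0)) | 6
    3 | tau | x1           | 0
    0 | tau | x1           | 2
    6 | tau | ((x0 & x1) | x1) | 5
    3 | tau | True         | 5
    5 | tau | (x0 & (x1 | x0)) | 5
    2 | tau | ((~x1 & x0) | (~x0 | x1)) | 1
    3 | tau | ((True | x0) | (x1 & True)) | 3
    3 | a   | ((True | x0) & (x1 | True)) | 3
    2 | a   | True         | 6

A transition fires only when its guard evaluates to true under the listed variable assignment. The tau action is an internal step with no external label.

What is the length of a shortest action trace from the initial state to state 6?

Answer: 2

Analysis:
Layered search for 6:
  L0 = {0}
  L1 = {2}
  L2 = {1,6}
6 enters at depth 2; path tau·a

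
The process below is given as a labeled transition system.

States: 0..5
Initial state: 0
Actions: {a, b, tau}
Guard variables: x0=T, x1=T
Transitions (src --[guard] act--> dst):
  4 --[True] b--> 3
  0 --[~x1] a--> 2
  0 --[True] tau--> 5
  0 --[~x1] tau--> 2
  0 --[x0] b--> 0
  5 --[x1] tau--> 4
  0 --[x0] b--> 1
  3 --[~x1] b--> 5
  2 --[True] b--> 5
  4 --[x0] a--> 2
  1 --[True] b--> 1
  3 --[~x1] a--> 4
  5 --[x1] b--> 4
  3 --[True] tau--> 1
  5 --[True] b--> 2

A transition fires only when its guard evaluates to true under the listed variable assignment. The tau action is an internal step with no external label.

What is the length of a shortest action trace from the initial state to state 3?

Breadth-first toward 3:
  depth 0: {0}
  depth 1: {1,5}
  depth 2: {2,4}
  depth 3: {3}
3 enters at depth 3; path tau·b·b

Answer: 3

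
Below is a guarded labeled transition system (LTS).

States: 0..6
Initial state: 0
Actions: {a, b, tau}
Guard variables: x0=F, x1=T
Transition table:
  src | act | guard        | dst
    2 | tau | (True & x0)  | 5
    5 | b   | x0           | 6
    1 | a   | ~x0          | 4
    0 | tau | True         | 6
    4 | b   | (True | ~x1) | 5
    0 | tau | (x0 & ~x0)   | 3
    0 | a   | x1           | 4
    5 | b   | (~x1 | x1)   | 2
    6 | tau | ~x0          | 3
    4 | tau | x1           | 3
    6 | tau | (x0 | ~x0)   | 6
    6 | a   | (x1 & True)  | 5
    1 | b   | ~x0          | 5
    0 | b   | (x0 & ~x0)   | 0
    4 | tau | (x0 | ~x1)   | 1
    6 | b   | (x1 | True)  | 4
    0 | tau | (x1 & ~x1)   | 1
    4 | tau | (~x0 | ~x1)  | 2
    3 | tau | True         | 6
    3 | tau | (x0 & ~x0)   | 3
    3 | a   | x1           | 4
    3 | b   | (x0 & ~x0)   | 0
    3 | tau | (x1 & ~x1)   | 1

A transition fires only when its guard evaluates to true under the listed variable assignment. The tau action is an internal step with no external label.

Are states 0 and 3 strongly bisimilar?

Answer: BISIMILAR

Analysis:
Refine partition for ~:
  round 0: {{0,1,2,3,4,5,6}}
  round 1: {{0,3},{1},{2},{4},{5},{6}}
6 equivalence class(es) (converged in 2)
[0]={0,3}  [3]={0,3}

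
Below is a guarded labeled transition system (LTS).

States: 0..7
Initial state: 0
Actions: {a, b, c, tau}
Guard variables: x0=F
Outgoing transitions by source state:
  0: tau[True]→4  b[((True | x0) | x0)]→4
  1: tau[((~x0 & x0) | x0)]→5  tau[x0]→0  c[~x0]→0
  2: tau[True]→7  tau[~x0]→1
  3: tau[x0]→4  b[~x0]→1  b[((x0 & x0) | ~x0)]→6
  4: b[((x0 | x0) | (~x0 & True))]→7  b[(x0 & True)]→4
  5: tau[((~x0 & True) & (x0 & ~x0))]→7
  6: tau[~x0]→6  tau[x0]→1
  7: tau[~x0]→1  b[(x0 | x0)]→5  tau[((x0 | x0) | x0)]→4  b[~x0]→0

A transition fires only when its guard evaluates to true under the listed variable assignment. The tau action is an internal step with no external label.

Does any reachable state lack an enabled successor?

Answer: DEADLOCK-FREE

Analysis:
Reach set: {0,1,4,7}
  0: b→4  tau→4  [2 exit(s)]
  1: c→0  [1 exit(s)]
  4: b→7  [1 exit(s)]
  7: b→0  tau→1  [2 exit(s)]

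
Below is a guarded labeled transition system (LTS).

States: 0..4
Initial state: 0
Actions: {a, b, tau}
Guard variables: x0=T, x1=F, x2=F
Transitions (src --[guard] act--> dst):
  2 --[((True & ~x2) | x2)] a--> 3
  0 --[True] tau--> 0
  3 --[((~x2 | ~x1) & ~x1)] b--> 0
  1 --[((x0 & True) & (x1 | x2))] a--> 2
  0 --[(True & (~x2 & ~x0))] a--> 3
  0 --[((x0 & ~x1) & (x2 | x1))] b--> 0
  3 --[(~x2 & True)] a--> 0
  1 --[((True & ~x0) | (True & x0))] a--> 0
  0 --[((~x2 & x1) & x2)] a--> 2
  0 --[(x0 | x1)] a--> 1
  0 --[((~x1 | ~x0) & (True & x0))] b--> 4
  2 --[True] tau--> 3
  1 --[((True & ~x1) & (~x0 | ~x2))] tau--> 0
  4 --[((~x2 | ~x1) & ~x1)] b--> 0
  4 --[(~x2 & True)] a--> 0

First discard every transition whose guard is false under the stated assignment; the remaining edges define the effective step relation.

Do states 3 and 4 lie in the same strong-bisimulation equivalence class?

Answer: BISIMILAR

Trace:
Bisimulation quotient by refinement:
  round 0: {{0,1,2,3,4}}
  round 1: {{0},{1,2},{3,4}}
  round 2: {{0},{1},{2},{3,4}}
Fixed point at round 3; 4 class(es).
class of 3: {3,4}; class of 4: {3,4}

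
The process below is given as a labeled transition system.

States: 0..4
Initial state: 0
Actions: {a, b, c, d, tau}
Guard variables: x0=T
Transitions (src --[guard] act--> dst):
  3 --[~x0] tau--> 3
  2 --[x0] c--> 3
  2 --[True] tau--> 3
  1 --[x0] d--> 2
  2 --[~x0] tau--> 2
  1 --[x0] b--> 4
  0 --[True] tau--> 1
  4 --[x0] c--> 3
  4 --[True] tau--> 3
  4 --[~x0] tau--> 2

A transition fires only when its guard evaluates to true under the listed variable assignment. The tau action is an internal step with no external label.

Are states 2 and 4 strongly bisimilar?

Answer: BISIMILAR

Analysis:
Refine partition for ~:
  P[0] = {{0,1,2,3,4}}
  P[1] = {{0},{1},{2,4},{3}}
stable after 2 split(s): 4 block(s)
class of 2: {2,4}; class of 4: {2,4}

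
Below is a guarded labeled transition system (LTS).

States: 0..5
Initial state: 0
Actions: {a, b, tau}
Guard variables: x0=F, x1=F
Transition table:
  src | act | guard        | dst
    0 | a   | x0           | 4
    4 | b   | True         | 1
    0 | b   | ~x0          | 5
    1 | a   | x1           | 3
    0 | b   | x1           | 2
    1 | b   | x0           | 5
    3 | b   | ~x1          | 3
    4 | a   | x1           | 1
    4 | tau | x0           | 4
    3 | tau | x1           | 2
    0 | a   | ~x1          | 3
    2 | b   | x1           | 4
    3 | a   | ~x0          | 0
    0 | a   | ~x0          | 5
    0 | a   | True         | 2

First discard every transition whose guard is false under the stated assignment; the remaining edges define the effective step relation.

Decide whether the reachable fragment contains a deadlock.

Reachable = {0,2,3,5}
  0: a→2  a→3  a→5  b→5  [deg 4]
  2: ∅  [STUCK]
  3: a→0  b→3  [deg 2]
  5: ∅  [STUCK]
trace reaching 2: a

Answer: DEADLOCK at state 2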